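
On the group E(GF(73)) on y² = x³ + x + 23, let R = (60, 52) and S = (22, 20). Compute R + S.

(0, 60)

(60, 52) + (22, 20). λ = (20 - 52)/(22 - 60) ≡ 41/35 mod 73. 35⁻¹ ≡ 48 (mod 73) since 35·48 = 1680 ≡ 1, so λ ≡ 70.
  x = λ² - 60 - 22 = 4900 - 82 ≡ 0; y = λ·(60 - 0) - 52 ≡ 60. → (0, 60)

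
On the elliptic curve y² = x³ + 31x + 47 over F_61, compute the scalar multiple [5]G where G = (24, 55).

Double-and-add on 5 = (101)₂. Start with G = (24, 55) for the leading 1-bit.
double: tangent at (24, 55): λ = (3·24² + 31)/(2·55) ≡ 51/49. 49⁻¹ ≡ 5 (mod 61), so λ ≡ 51·5 ≡ 11.
  x = λ² - 24 - 24 = 121 - 48 ≡ 12; y = λ·(24 - 12) - 55 ≡ 16. → (12, 16)
double: tangent at (12, 16): λ = (3·12² + 31)/(2·16) ≡ 36/32. 32⁻¹ ≡ 21 (mod 61), so λ ≡ 36·21 ≡ 24.
  x = λ² - 12 - 12 = 576 - 24 ≡ 3; y = λ·(12 - 3) - 16 ≡ 17. → (3, 17)
add G: (3, 17) + (24, 55). λ = (55 - 17)/(24 - 3) ≡ 38/21 mod 61. 21⁻¹ ≡ 32 (mod 61) since 21·32 = 672 ≡ 1, so λ ≡ 57.
  x = λ² - 3 - 24 = 3249 - 27 ≡ 50; y = λ·(3 - 50) - 17 ≡ 49. → (50, 49)

(50, 49)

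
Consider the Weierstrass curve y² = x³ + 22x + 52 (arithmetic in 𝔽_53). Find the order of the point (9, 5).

2P: tangent at (9, 5): λ = (3·9² + 22)/(2·5) ≡ 0/10. 10⁻¹ ≡ 16 (mod 53) since 10·16 = 160 ≡ 1, so λ ≡ 0·16 ≡ 0.
  x = λ² - 9 - 9 = 0 - 18 ≡ 35; y = λ·(9 - 35) - 5 ≡ 48. → (35, 48)
3P: (35, 48) + (9, 5). λ = (5 - 48)/(9 - 35) ≡ 10/27 mod 53. 27⁻¹ ≡ 2 (mod 53), so λ ≡ 20.
  x = λ² - 35 - 9 = 400 - 44 ≡ 38; y = λ·(35 - 38) - 48 ≡ 51. → (38, 51)
4P: (38, 51) + (9, 5). λ = (5 - 51)/(9 - 38) ≡ 7/24 mod 53. 24⁻¹ ≡ 42 (mod 53), so λ ≡ 29.
  x = λ² - 38 - 9 = 841 - 47 ≡ 52; y = λ·(38 - 52) - 51 ≡ 20. → (52, 20)
5P: (52, 20) + (9, 5). λ = (5 - 20)/(9 - 52) ≡ 38/10 mod 53. 10⁻¹ ≡ 16 (mod 53) since 10·16 = 160 ≡ 1, so λ ≡ 25.
  x = λ² - 52 - 9 = 625 - 61 ≡ 34; y = λ·(52 - 34) - 20 ≡ 6. → (34, 6)
6P: (34, 6) + (9, 5). λ = (5 - 6)/(9 - 34) ≡ 52/28 mod 53. 28⁻¹ ≡ 36 (mod 53) since 28·36 = 1008 ≡ 1, so λ ≡ 17.
  x = λ² - 34 - 9 = 289 - 43 ≡ 34; y = λ·(34 - 34) - 6 ≡ 47. → (34, 47)
7P: (34, 47) + (9, 5). λ = (5 - 47)/(9 - 34) ≡ 11/28 mod 53. 28⁻¹ ≡ 36 (mod 53) since 28·36 = 1008 ≡ 1, so λ ≡ 25.
  x = λ² - 34 - 9 = 625 - 43 ≡ 52; y = λ·(34 - 52) - 47 ≡ 33. → (52, 33)
8P: (52, 33) + (9, 5). λ = (5 - 33)/(9 - 52) ≡ 25/10 mod 53. 10⁻¹ ≡ 16 (mod 53) since 10·16 = 160 ≡ 1, so λ ≡ 29.
  x = λ² - 52 - 9 = 841 - 61 ≡ 38; y = λ·(52 - 38) - 33 ≡ 2. → (38, 2)
9P: (38, 2) + (9, 5). λ = (5 - 2)/(9 - 38) ≡ 3/24 mod 53. 24⁻¹ ≡ 42 (mod 53) since 24·42 = 1008 ≡ 1, so λ ≡ 20.
  x = λ² - 38 - 9 = 400 - 47 ≡ 35; y = λ·(38 - 35) - 2 ≡ 5. → (35, 5)
10P: (35, 5) + (9, 5). λ = (5 - 5)/(9 - 35) ≡ 0/27 mod 53. 27⁻¹ ≡ 2 (mod 53) since 27·2 = 54 ≡ 1, so λ ≡ 0.
  x = λ² - 35 - 9 = 0 - 44 ≡ 9; y = λ·(35 - 9) - 5 ≡ 48. → (9, 48)
11P: (9, 48) + (9, 5): same x and y₁ ≡ -y₂, so the sum is O.
11P = O, so the order is 11.

11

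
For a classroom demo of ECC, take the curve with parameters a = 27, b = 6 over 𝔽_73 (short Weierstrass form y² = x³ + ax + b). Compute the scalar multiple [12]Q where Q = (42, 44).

Repeated addition: build up to 12Q.
2Q: tangent at (42, 44): λ = (3·42² + 27)/(2·44) ≡ 63/15. 15⁻¹ ≡ 39 (mod 73), so λ ≡ 63·39 ≡ 48.
  x = λ² - 42 - 42 = 2304 - 84 ≡ 30; y = λ·(42 - 30) - 44 ≡ 21. → (30, 21)
3Q: (30, 21) + (42, 44). λ = (44 - 21)/(42 - 30) ≡ 23/12 mod 73. 12⁻¹ ≡ 67 (mod 73), so λ ≡ 8.
  x = λ² - 30 - 42 = 64 - 72 ≡ 65; y = λ·(30 - 65) - 21 ≡ 64. → (65, 64)
4Q: (65, 64) + (42, 44). λ = (44 - 64)/(42 - 65) ≡ 53/50 mod 73. 50⁻¹ ≡ 19 (mod 73), so λ ≡ 58.
  x = λ² - 65 - 42 = 3364 - 107 ≡ 45; y = λ·(65 - 45) - 64 ≡ 1. → (45, 1)
5Q: (45, 1) + (42, 44). λ = (44 - 1)/(42 - 45) ≡ 43/70 mod 73. 70⁻¹ ≡ 24 (mod 73), so λ ≡ 10.
  x = λ² - 45 - 42 = 100 - 87 ≡ 13; y = λ·(45 - 13) - 1 ≡ 27. → (13, 27)
6Q: (13, 27) + (42, 44). λ = (44 - 27)/(42 - 13) ≡ 17/29 mod 73. 29⁻¹ ≡ 68 (mod 73) since 29·68 = 1972 ≡ 1, so λ ≡ 61.
  x = λ² - 13 - 42 = 3721 - 55 ≡ 16; y = λ·(13 - 16) - 27 ≡ 9. → (16, 9)
7Q: (16, 9) + (42, 44). λ = (44 - 9)/(42 - 16) ≡ 35/26 mod 73. 26⁻¹ ≡ 59 (mod 73) since 26·59 = 1534 ≡ 1, so λ ≡ 21.
  x = λ² - 16 - 42 = 441 - 58 ≡ 18; y = λ·(16 - 18) - 9 ≡ 22. → (18, 22)
8Q: (18, 22) + (42, 44). λ = (44 - 22)/(42 - 18) ≡ 22/24 mod 73. 24⁻¹ ≡ 70 (mod 73), so λ ≡ 7.
  x = λ² - 18 - 42 = 49 - 60 ≡ 62; y = λ·(18 - 62) - 22 ≡ 35. → (62, 35)
9Q: (62, 35) + (42, 44). λ = (44 - 35)/(42 - 62) ≡ 9/53 mod 73. 53⁻¹ ≡ 62 (mod 73) since 53·62 = 3286 ≡ 1, so λ ≡ 47.
  x = λ² - 62 - 42 = 2209 - 104 ≡ 61; y = λ·(62 - 61) - 35 ≡ 12. → (61, 12)
10Q: (61, 12) + (42, 44). λ = (44 - 12)/(42 - 61) ≡ 32/54 mod 73. 54⁻¹ ≡ 23 (mod 73), so λ ≡ 6.
  x = λ² - 61 - 42 = 36 - 103 ≡ 6; y = λ·(61 - 6) - 12 ≡ 26. → (6, 26)
11Q: (6, 26) + (42, 44). λ = (44 - 26)/(42 - 6) ≡ 18/36 mod 73. 36⁻¹ ≡ 71 (mod 73) since 36·71 = 2556 ≡ 1, so λ ≡ 37.
  x = λ² - 6 - 42 = 1369 - 48 ≡ 7; y = λ·(6 - 7) - 26 ≡ 10. → (7, 10)
12Q: (7, 10) + (42, 44). λ = (44 - 10)/(42 - 7) ≡ 34/35 mod 73. 35⁻¹ ≡ 48 (mod 73), so λ ≡ 26.
  x = λ² - 7 - 42 = 676 - 49 ≡ 43; y = λ·(7 - 43) - 10 ≡ 3. → (43, 3)

(43, 3)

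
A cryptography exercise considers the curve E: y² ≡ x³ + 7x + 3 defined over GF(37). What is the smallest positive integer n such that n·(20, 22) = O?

2P: tangent at (20, 22): λ = (3·20² + 7)/(2·22) ≡ 23/7. 7⁻¹ ≡ 16 (mod 37), so λ ≡ 23·16 ≡ 35.
  x = λ² - 20 - 20 = 1225 - 40 ≡ 1; y = λ·(20 - 1) - 22 ≡ 14. → (1, 14)
3P: (1, 14) + (20, 22). λ = (22 - 14)/(20 - 1) ≡ 8/19 mod 37. 19⁻¹ ≡ 2 (mod 37), so λ ≡ 16.
  x = λ² - 1 - 20 = 256 - 21 ≡ 13; y = λ·(1 - 13) - 14 ≡ 16. → (13, 16)
4P: (13, 16) + (20, 22). λ = (22 - 16)/(20 - 13) ≡ 6/7 mod 37. 7⁻¹ ≡ 16 (mod 37) since 7·16 = 112 ≡ 1, so λ ≡ 22.
  x = λ² - 13 - 20 = 484 - 33 ≡ 7; y = λ·(13 - 7) - 16 ≡ 5. → (7, 5)
5P: (7, 5) + (20, 22). λ = (22 - 5)/(20 - 7) ≡ 17/13 mod 37. 13⁻¹ ≡ 20 (mod 37) since 13·20 = 260 ≡ 1, so λ ≡ 7.
  x = λ² - 7 - 20 = 49 - 27 ≡ 22; y = λ·(7 - 22) - 5 ≡ 1. → (22, 1)
6P: (22, 1) + (20, 22). λ = (22 - 1)/(20 - 22) ≡ 21/35 mod 37. 35⁻¹ ≡ 18 (mod 37) since 35·18 = 630 ≡ 1, so λ ≡ 8.
  x = λ² - 22 - 20 = 64 - 42 ≡ 22; y = λ·(22 - 22) - 1 ≡ 36. → (22, 36)
7P: (22, 36) + (20, 22). λ = (22 - 36)/(20 - 22) ≡ 23/35 mod 37. 35⁻¹ ≡ 18 (mod 37), so λ ≡ 7.
  x = λ² - 22 - 20 = 49 - 42 ≡ 7; y = λ·(22 - 7) - 36 ≡ 32. → (7, 32)
8P: (7, 32) + (20, 22). λ = (22 - 32)/(20 - 7) ≡ 27/13 mod 37. 13⁻¹ ≡ 20 (mod 37), so λ ≡ 22.
  x = λ² - 7 - 20 = 484 - 27 ≡ 13; y = λ·(7 - 13) - 32 ≡ 21. → (13, 21)
9P: (13, 21) + (20, 22). λ = (22 - 21)/(20 - 13) ≡ 1/7 mod 37. 7⁻¹ ≡ 16 (mod 37) since 7·16 = 112 ≡ 1, so λ ≡ 16.
  x = λ² - 13 - 20 = 256 - 33 ≡ 1; y = λ·(13 - 1) - 21 ≡ 23. → (1, 23)
10P: (1, 23) + (20, 22). λ = (22 - 23)/(20 - 1) ≡ 36/19 mod 37. 19⁻¹ ≡ 2 (mod 37) since 19·2 = 38 ≡ 1, so λ ≡ 35.
  x = λ² - 1 - 20 = 1225 - 21 ≡ 20; y = λ·(1 - 20) - 23 ≡ 15. → (20, 15)
11P: (20, 15) + (20, 22): same x and y₁ ≡ -y₂, so the sum is O.
11P = O, so the order is 11.

11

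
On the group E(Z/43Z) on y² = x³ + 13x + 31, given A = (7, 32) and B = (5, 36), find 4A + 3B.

First 4A:
Double-and-add on 4 = (100)₂. Start with A = (7, 32) for the leading 1-bit.
double: tangent at (7, 32): λ = (3·7² + 13)/(2·32) ≡ 31/21. 21⁻¹ ≡ 41 (mod 43), so λ ≡ 31·41 ≡ 24.
  x = λ² - 7 - 7 = 576 - 14 ≡ 3; y = λ·(7 - 3) - 32 ≡ 21. → (3, 21)
double: tangent at (3, 21): λ = (3·3² + 13)/(2·21) ≡ 40/42. 42⁻¹ ≡ 42 (mod 43) since 42·42 = 1764 ≡ 1, so λ ≡ 40·42 ≡ 3.
  x = λ² - 3 - 3 = 9 - 6 ≡ 3; y = λ·(3 - 3) - 21 ≡ 22. → (3, 22)
4A = (3, 22).
Next 3B:
Repeated addition: build up to 3B.
2B: tangent at (5, 36): λ = (3·5² + 13)/(2·36) ≡ 2/29. 29⁻¹ ≡ 3 (mod 43), so λ ≡ 2·3 ≡ 6.
  x = λ² - 5 - 5 = 36 - 10 ≡ 26; y = λ·(5 - 26) - 36 ≡ 10. → (26, 10)
3B: (26, 10) + (5, 36). λ = (36 - 10)/(5 - 26) ≡ 26/22 mod 43. 22⁻¹ ≡ 2 (mod 43), so λ ≡ 9.
  x = λ² - 26 - 5 = 81 - 31 ≡ 7; y = λ·(26 - 7) - 10 ≡ 32. → (7, 32)
3B = (7, 32).
Finally 4A + 3B:
(3, 22) + (7, 32). λ = (32 - 22)/(7 - 3) ≡ 10/4 mod 43. 4⁻¹ ≡ 11 (mod 43), so λ ≡ 24.
  x = λ² - 3 - 7 = 576 - 10 ≡ 7; y = λ·(3 - 7) - 22 ≡ 11. → (7, 11)

(7, 11)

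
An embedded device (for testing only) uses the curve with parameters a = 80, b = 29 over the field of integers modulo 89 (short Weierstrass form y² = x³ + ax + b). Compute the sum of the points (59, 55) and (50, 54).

(80, 2)

(59, 55) + (50, 54). λ = (54 - 55)/(50 - 59) ≡ 88/80 mod 89. 80⁻¹ ≡ 79 (mod 89), so λ ≡ 10.
  x = λ² - 59 - 50 = 100 - 109 ≡ 80; y = λ·(59 - 80) - 55 ≡ 2. → (80, 2)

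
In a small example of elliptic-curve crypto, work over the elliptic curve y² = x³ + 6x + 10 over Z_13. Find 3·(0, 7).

Write Q = (0, 7).
Repeated addition: build up to 3Q.
2Q: tangent at (0, 7): λ = (3·0² + 6)/(2·7) ≡ 6/1. 1⁻¹ ≡ 1 (mod 13), so λ ≡ 6·1 ≡ 6.
  x = λ² - 0 - 0 = 36 - 0 ≡ 10; y = λ·(0 - 10) - 7 ≡ 11. → (10, 11)
3Q: (10, 11) + (0, 7). λ = (7 - 11)/(0 - 10) ≡ 9/3 mod 13. 3⁻¹ ≡ 9 (mod 13) since 3·9 = 27 ≡ 1, so λ ≡ 3.
  x = λ² - 10 - 0 = 9 - 10 ≡ 12; y = λ·(10 - 12) - 11 ≡ 9. → (12, 9)

(12, 9)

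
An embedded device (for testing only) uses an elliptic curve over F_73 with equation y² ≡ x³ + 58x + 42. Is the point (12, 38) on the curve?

yes

y² = 38² ≡ 57; x³ + 58x + 42 = 2466 ≡ 57 (mod 73). 57 = 57.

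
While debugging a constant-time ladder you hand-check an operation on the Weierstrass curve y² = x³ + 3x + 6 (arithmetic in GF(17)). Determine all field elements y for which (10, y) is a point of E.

x³ + 3x + 6 = 1036 ≡ 16 (mod 17).
Square roots of 16 mod 17: 4 and 13 (since 4² = 16 ≡ 16).

4, 13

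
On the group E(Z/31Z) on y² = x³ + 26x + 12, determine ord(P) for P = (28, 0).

2P: (28, 0) + (28, 0): same x and y₁ ≡ -y₂, so the sum is the point at infinity.
2P = the point at infinity, so the order is 2.

2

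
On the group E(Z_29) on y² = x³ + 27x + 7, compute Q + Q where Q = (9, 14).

(5, 8)

tangent at (9, 14): λ = (3·9² + 27)/(2·14) ≡ 9/28. 28⁻¹ ≡ 28 (mod 29) since 28·28 = 784 ≡ 1, so λ ≡ 9·28 ≡ 20.
  x = λ² - 9 - 9 = 400 - 18 ≡ 5; y = λ·(9 - 5) - 14 ≡ 8. → (5, 8)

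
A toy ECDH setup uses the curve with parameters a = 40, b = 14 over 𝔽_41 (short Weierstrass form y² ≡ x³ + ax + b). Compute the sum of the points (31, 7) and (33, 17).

(31, 7) + (33, 17). λ = (17 - 7)/(33 - 31) ≡ 10/2 mod 41. 2⁻¹ ≡ 21 (mod 41) since 2·21 = 42 ≡ 1, so λ ≡ 5.
  x = λ² - 31 - 33 = 25 - 64 ≡ 2; y = λ·(31 - 2) - 7 ≡ 15. → (2, 15)

(2, 15)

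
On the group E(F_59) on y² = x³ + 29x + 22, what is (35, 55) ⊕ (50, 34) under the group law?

(35, 55) + (50, 34). λ = (34 - 55)/(50 - 35) ≡ 38/15 mod 59. 15⁻¹ ≡ 4 (mod 59) since 15·4 = 60 ≡ 1, so λ ≡ 34.
  x = λ² - 35 - 50 = 1156 - 85 ≡ 9; y = λ·(35 - 9) - 55 ≡ 3. → (9, 3)

(9, 3)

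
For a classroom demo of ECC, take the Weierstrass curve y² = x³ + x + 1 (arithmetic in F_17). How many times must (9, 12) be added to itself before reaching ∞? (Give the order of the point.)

9

2P: tangent at (9, 12): λ = (3·9² + 1)/(2·12) ≡ 6/7. 7⁻¹ ≡ 5 (mod 17) since 7·5 = 35 ≡ 1, so λ ≡ 6·5 ≡ 13.
  x = λ² - 9 - 9 = 169 - 18 ≡ 15; y = λ·(9 - 15) - 12 ≡ 12. → (15, 12)
3P: (15, 12) + (9, 12). λ = (12 - 12)/(9 - 15) ≡ 0/11 mod 17. 11⁻¹ ≡ 14 (mod 17), so λ ≡ 0.
  x = λ² - 15 - 9 = 0 - 24 ≡ 10; y = λ·(15 - 10) - 12 ≡ 5. → (10, 5)
4P: (10, 5) + (9, 12). λ = (12 - 5)/(9 - 10) ≡ 7/16 mod 17. 16⁻¹ ≡ 16 (mod 17), so λ ≡ 10.
  x = λ² - 10 - 9 = 100 - 19 ≡ 13; y = λ·(10 - 13) - 5 ≡ 16. → (13, 16)
5P: (13, 16) + (9, 12). λ = (12 - 16)/(9 - 13) ≡ 13/13 mod 17. 13⁻¹ ≡ 4 (mod 17) since 13·4 = 52 ≡ 1, so λ ≡ 1.
  x = λ² - 13 - 9 = 1 - 22 ≡ 13; y = λ·(13 - 13) - 16 ≡ 1. → (13, 1)
6P: (13, 1) + (9, 12). λ = (12 - 1)/(9 - 13) ≡ 11/13 mod 17. 13⁻¹ ≡ 4 (mod 17), so λ ≡ 10.
  x = λ² - 13 - 9 = 100 - 22 ≡ 10; y = λ·(13 - 10) - 1 ≡ 12. → (10, 12)
7P: (10, 12) + (9, 12). λ = (12 - 12)/(9 - 10) ≡ 0/16 mod 17. 16⁻¹ ≡ 16 (mod 17) since 16·16 = 256 ≡ 1, so λ ≡ 0.
  x = λ² - 10 - 9 = 0 - 19 ≡ 15; y = λ·(10 - 15) - 12 ≡ 5. → (15, 5)
8P: (15, 5) + (9, 12). λ = (12 - 5)/(9 - 15) ≡ 7/11 mod 17. 11⁻¹ ≡ 14 (mod 17), so λ ≡ 13.
  x = λ² - 15 - 9 = 169 - 24 ≡ 9; y = λ·(15 - 9) - 5 ≡ 5. → (9, 5)
9P: (9, 5) + (9, 12): same x and y₁ ≡ -y₂, so the sum is ∞.
9P = ∞, so the order is 9.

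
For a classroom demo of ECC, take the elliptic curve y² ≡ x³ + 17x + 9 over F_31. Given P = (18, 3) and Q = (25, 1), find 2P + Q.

(12, 22)

First 2P:
Repeated addition: build up to 2P.
2P: tangent at (18, 3): λ = (3·18² + 17)/(2·3) ≡ 28/6. 6⁻¹ ≡ 26 (mod 31), so λ ≡ 28·26 ≡ 15.
  x = λ² - 18 - 18 = 225 - 36 ≡ 3; y = λ·(18 - 3) - 3 ≡ 5. → (3, 5)
2P = (3, 5).
Finally 2P + Q:
(3, 5) + (25, 1). λ = (1 - 5)/(25 - 3) ≡ 27/22 mod 31. 22⁻¹ ≡ 24 (mod 31), so λ ≡ 28.
  x = λ² - 3 - 25 = 784 - 28 ≡ 12; y = λ·(3 - 12) - 5 ≡ 22. → (12, 22)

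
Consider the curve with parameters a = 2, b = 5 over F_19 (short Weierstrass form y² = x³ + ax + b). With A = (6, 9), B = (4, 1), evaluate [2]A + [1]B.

First 2A:
Repeated addition: build up to 2A.
2A: tangent at (6, 9): λ = (3·6² + 2)/(2·9) ≡ 15/18. 18⁻¹ ≡ 18 (mod 19), so λ ≡ 15·18 ≡ 4.
  x = λ² - 6 - 6 = 16 - 12 ≡ 4; y = λ·(6 - 4) - 9 ≡ 18. → (4, 18)
2A = (4, 18).
Finally 2A + B:
(4, 18) + (4, 1): same x and y₁ ≡ -y₂, so the sum is O.

O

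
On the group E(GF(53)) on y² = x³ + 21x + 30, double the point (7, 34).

(33, 14)

tangent at (7, 34): λ = (3·7² + 21)/(2·34) ≡ 9/15. 15⁻¹ ≡ 46 (mod 53) since 15·46 = 690 ≡ 1, so λ ≡ 9·46 ≡ 43.
  x = λ² - 7 - 7 = 1849 - 14 ≡ 33; y = λ·(7 - 33) - 34 ≡ 14. → (33, 14)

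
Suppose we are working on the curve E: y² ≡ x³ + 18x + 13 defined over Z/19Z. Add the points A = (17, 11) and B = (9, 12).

(17, 11) + (9, 12). λ = (12 - 11)/(9 - 17) ≡ 1/11 mod 19. 11⁻¹ ≡ 7 (mod 19), so λ ≡ 7.
  x = λ² - 17 - 9 = 49 - 26 ≡ 4; y = λ·(17 - 4) - 11 ≡ 4. → (4, 4)

(4, 4)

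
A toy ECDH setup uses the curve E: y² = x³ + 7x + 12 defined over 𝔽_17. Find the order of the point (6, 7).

10

2P: tangent at (6, 7): λ = (3·6² + 7)/(2·7) ≡ 13/14. 14⁻¹ ≡ 11 (mod 17) since 14·11 = 154 ≡ 1, so λ ≡ 13·11 ≡ 7.
  x = λ² - 6 - 6 = 49 - 12 ≡ 3; y = λ·(6 - 3) - 7 ≡ 14. → (3, 14)
3P: (3, 14) + (6, 7). λ = (7 - 14)/(6 - 3) ≡ 10/3 mod 17. 3⁻¹ ≡ 6 (mod 17) since 3·6 = 18 ≡ 1, so λ ≡ 9.
  x = λ² - 3 - 6 = 81 - 9 ≡ 4; y = λ·(3 - 4) - 14 ≡ 11. → (4, 11)
4P: (4, 11) + (6, 7). λ = (7 - 11)/(6 - 4) ≡ 13/2 mod 17. 2⁻¹ ≡ 9 (mod 17), so λ ≡ 15.
  x = λ² - 4 - 6 = 225 - 10 ≡ 11; y = λ·(4 - 11) - 11 ≡ 3. → (11, 3)
5P: (11, 3) + (6, 7). λ = (7 - 3)/(6 - 11) ≡ 4/12 mod 17. 12⁻¹ ≡ 10 (mod 17), so λ ≡ 6.
  x = λ² - 11 - 6 = 36 - 17 ≡ 2; y = λ·(11 - 2) - 3 ≡ 0. → (2, 0)
6P: (2, 0) + (6, 7). λ = (7 - 0)/(6 - 2) ≡ 7/4 mod 17. 4⁻¹ ≡ 13 (mod 17), so λ ≡ 6.
  x = λ² - 2 - 6 = 36 - 8 ≡ 11; y = λ·(2 - 11) - 0 ≡ 14. → (11, 14)
7P: (11, 14) + (6, 7). λ = (7 - 14)/(6 - 11) ≡ 10/12 mod 17. 12⁻¹ ≡ 10 (mod 17), so λ ≡ 15.
  x = λ² - 11 - 6 = 225 - 17 ≡ 4; y = λ·(11 - 4) - 14 ≡ 6. → (4, 6)
8P: (4, 6) + (6, 7). λ = (7 - 6)/(6 - 4) ≡ 1/2 mod 17. 2⁻¹ ≡ 9 (mod 17) since 2·9 = 18 ≡ 1, so λ ≡ 9.
  x = λ² - 4 - 6 = 81 - 10 ≡ 3; y = λ·(4 - 3) - 6 ≡ 3. → (3, 3)
9P: (3, 3) + (6, 7). λ = (7 - 3)/(6 - 3) ≡ 4/3 mod 17. 3⁻¹ ≡ 6 (mod 17), so λ ≡ 7.
  x = λ² - 3 - 6 = 49 - 9 ≡ 6; y = λ·(3 - 6) - 3 ≡ 10. → (6, 10)
10P: (6, 10) + (6, 7): same x and y₁ ≡ -y₂, so the sum is ∞.
10P = ∞, so the order is 10.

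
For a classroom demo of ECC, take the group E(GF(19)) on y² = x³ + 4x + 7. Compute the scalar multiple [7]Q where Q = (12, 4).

(12, 15)

Double-and-add on 7 = (111)₂. Start with Q = (12, 4) for the leading 1-bit.
double: tangent at (12, 4): λ = (3·12² + 4)/(2·4) ≡ 18/8. 8⁻¹ ≡ 12 (mod 19), so λ ≡ 18·12 ≡ 7.
  x = λ² - 12 - 12 = 49 - 24 ≡ 6; y = λ·(12 - 6) - 4 ≡ 0. → (6, 0)
add Q: (6, 0) + (12, 4). λ = (4 - 0)/(12 - 6) ≡ 4/6 mod 19. 6⁻¹ ≡ 16 (mod 19), so λ ≡ 7.
  x = λ² - 6 - 12 = 49 - 18 ≡ 12; y = λ·(6 - 12) - 0 ≡ 15. → (12, 15)
double: tangent at (12, 15): λ = (3·12² + 4)/(2·15) ≡ 18/11. 11⁻¹ ≡ 7 (mod 19), so λ ≡ 18·7 ≡ 12.
  x = λ² - 12 - 12 = 144 - 24 ≡ 6; y = λ·(12 - 6) - 15 ≡ 0. → (6, 0)
add Q: (6, 0) + (12, 4). λ = (4 - 0)/(12 - 6) ≡ 4/6 mod 19. 6⁻¹ ≡ 16 (mod 19), so λ ≡ 7.
  x = λ² - 6 - 12 = 49 - 18 ≡ 12; y = λ·(6 - 12) - 0 ≡ 15. → (12, 15)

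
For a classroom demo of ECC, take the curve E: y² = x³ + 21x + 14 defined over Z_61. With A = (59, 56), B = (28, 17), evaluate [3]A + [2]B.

First 3A:
Repeated addition: build up to 3A.
2A: tangent at (59, 56): λ = (3·59² + 21)/(2·56) ≡ 33/51. 51⁻¹ ≡ 6 (mod 61), so λ ≡ 33·6 ≡ 15.
  x = λ² - 59 - 59 = 225 - 118 ≡ 46; y = λ·(59 - 46) - 56 ≡ 17. → (46, 17)
3A: (46, 17) + (59, 56). λ = (56 - 17)/(59 - 46) ≡ 39/13 mod 61. 13⁻¹ ≡ 47 (mod 61), so λ ≡ 3.
  x = λ² - 46 - 59 = 9 - 105 ≡ 26; y = λ·(46 - 26) - 17 ≡ 43. → (26, 43)
3A = (26, 43).
Next 2B:
Repeated addition: build up to 2B.
2B: tangent at (28, 17): λ = (3·28² + 21)/(2·17) ≡ 55/34. 34⁻¹ ≡ 9 (mod 61), so λ ≡ 55·9 ≡ 7.
  x = λ² - 28 - 28 = 49 - 56 ≡ 54; y = λ·(28 - 54) - 17 ≡ 45. → (54, 45)
2B = (54, 45).
Finally 3A + 2B:
(26, 43) + (54, 45). λ = (45 - 43)/(54 - 26) ≡ 2/28 mod 61. 28⁻¹ ≡ 24 (mod 61) since 28·24 = 672 ≡ 1, so λ ≡ 48.
  x = λ² - 26 - 54 = 2304 - 80 ≡ 28; y = λ·(26 - 28) - 43 ≡ 44. → (28, 44)

(28, 44)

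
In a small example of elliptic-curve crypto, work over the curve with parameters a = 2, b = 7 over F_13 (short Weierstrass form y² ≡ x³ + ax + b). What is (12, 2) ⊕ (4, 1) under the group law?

(12, 2) + (4, 1). λ = (1 - 2)/(4 - 12) ≡ 12/5 mod 13. 5⁻¹ ≡ 8 (mod 13), so λ ≡ 5.
  x = λ² - 12 - 4 = 25 - 16 ≡ 9; y = λ·(12 - 9) - 2 ≡ 0. → (9, 0)

(9, 0)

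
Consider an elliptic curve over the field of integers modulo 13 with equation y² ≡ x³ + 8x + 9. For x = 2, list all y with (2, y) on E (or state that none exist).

none

x³ + 8x + 9 = 33 ≡ 7 (mod 13).
7 is a non-residue mod 13; no y exists.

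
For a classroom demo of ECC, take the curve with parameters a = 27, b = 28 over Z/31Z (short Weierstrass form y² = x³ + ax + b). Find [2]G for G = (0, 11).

tangent at (0, 11): λ = (3·0² + 27)/(2·11) ≡ 27/22. 22⁻¹ ≡ 24 (mod 31), so λ ≡ 27·24 ≡ 28.
  x = λ² - 0 - 0 = 784 - 0 ≡ 9; y = λ·(0 - 9) - 11 ≡ 16. → (9, 16)

(9, 16)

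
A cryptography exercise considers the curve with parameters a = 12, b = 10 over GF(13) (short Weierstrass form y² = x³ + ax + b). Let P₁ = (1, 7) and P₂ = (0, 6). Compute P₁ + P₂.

(1, 7) + (0, 6). λ = (6 - 7)/(0 - 1) ≡ 12/12 mod 13. 12⁻¹ ≡ 12 (mod 13) since 12·12 = 144 ≡ 1, so λ ≡ 1.
  x = λ² - 1 - 0 = 1 - 1 ≡ 0; y = λ·(1 - 0) - 7 ≡ 7. → (0, 7)

(0, 7)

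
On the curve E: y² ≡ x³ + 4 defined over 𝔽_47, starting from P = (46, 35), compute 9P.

(7, 26)

Double-and-add on 9 = (1001)₂. Start with P = (46, 35) for the leading 1-bit.
double: tangent at (46, 35): λ = (3·46² + 0)/(2·35) ≡ 3/23. 23⁻¹ ≡ 45 (mod 47), so λ ≡ 3·45 ≡ 41.
  x = λ² - 46 - 46 = 1681 - 92 ≡ 38; y = λ·(46 - 38) - 35 ≡ 11. → (38, 11)
double: tangent at (38, 11): λ = (3·38² + 0)/(2·11) ≡ 8/22. 22⁻¹ ≡ 15 (mod 47) since 22·15 = 330 ≡ 1, so λ ≡ 8·15 ≡ 26.
  x = λ² - 38 - 38 = 676 - 76 ≡ 36; y = λ·(38 - 36) - 11 ≡ 41. → (36, 41)
double: tangent at (36, 41): λ = (3·36² + 0)/(2·41) ≡ 34/35. 35⁻¹ ≡ 43 (mod 47), so λ ≡ 34·43 ≡ 5.
  x = λ² - 36 - 36 = 25 - 72 ≡ 0; y = λ·(36 - 0) - 41 ≡ 45. → (0, 45)
add P: (0, 45) + (46, 35). λ = (35 - 45)/(46 - 0) ≡ 37/46 mod 47. 46⁻¹ ≡ 46 (mod 47), so λ ≡ 10.
  x = λ² - 0 - 46 = 100 - 46 ≡ 7; y = λ·(0 - 7) - 45 ≡ 26. → (7, 26)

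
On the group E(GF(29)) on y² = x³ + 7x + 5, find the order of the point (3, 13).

2P: tangent at (3, 13): λ = (3·3² + 7)/(2·13) ≡ 5/26. 26⁻¹ ≡ 19 (mod 29), so λ ≡ 5·19 ≡ 8.
  x = λ² - 3 - 3 = 64 - 6 ≡ 0; y = λ·(3 - 0) - 13 ≡ 11. → (0, 11)
3P: (0, 11) + (3, 13). λ = (13 - 11)/(3 - 0) ≡ 2/3 mod 29. 3⁻¹ ≡ 10 (mod 29), so λ ≡ 20.
  x = λ² - 0 - 3 = 400 - 3 ≡ 20; y = λ·(0 - 20) - 11 ≡ 24. → (20, 24)
4P: (20, 24) + (3, 13). λ = (13 - 24)/(3 - 20) ≡ 18/12 mod 29. 12⁻¹ ≡ 17 (mod 29) since 12·17 = 204 ≡ 1, so λ ≡ 16.
  x = λ² - 20 - 3 = 256 - 23 ≡ 1; y = λ·(20 - 1) - 24 ≡ 19. → (1, 19)
5P: (1, 19) + (3, 13). λ = (13 - 19)/(3 - 1) ≡ 23/2 mod 29. 2⁻¹ ≡ 15 (mod 29) since 2·15 = 30 ≡ 1, so λ ≡ 26.
  x = λ² - 1 - 3 = 676 - 4 ≡ 5; y = λ·(1 - 5) - 19 ≡ 22. → (5, 22)
6P: (5, 22) + (3, 13). λ = (13 - 22)/(3 - 5) ≡ 20/27 mod 29. 27⁻¹ ≡ 14 (mod 29) since 27·14 = 378 ≡ 1, so λ ≡ 19.
  x = λ² - 5 - 3 = 361 - 8 ≡ 5; y = λ·(5 - 5) - 22 ≡ 7. → (5, 7)
7P: (5, 7) + (3, 13). λ = (13 - 7)/(3 - 5) ≡ 6/27 mod 29. 27⁻¹ ≡ 14 (mod 29), so λ ≡ 26.
  x = λ² - 5 - 3 = 676 - 8 ≡ 1; y = λ·(5 - 1) - 7 ≡ 10. → (1, 10)
8P: (1, 10) + (3, 13). λ = (13 - 10)/(3 - 1) ≡ 3/2 mod 29. 2⁻¹ ≡ 15 (mod 29), so λ ≡ 16.
  x = λ² - 1 - 3 = 256 - 4 ≡ 20; y = λ·(1 - 20) - 10 ≡ 5. → (20, 5)
9P: (20, 5) + (3, 13). λ = (13 - 5)/(3 - 20) ≡ 8/12 mod 29. 12⁻¹ ≡ 17 (mod 29), so λ ≡ 20.
  x = λ² - 20 - 3 = 400 - 23 ≡ 0; y = λ·(20 - 0) - 5 ≡ 18. → (0, 18)
10P: (0, 18) + (3, 13). λ = (13 - 18)/(3 - 0) ≡ 24/3 mod 29. 3⁻¹ ≡ 10 (mod 29), so λ ≡ 8.
  x = λ² - 0 - 3 = 64 - 3 ≡ 3; y = λ·(0 - 3) - 18 ≡ 16. → (3, 16)
11P: (3, 16) + (3, 13): same x and y₁ ≡ -y₂, so the sum is O.
11P = O, so the order is 11.

11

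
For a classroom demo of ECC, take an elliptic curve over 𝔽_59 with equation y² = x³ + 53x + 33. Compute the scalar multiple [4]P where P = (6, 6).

(28, 20)

Double-and-add on 4 = (100)₂. Start with P = (6, 6) for the leading 1-bit.
double: tangent at (6, 6): λ = (3·6² + 53)/(2·6) ≡ 43/12. 12⁻¹ ≡ 5 (mod 59), so λ ≡ 43·5 ≡ 38.
  x = λ² - 6 - 6 = 1444 - 12 ≡ 16; y = λ·(6 - 16) - 6 ≡ 27. → (16, 27)
double: tangent at (16, 27): λ = (3·16² + 53)/(2·27) ≡ 54/54. 54⁻¹ ≡ 47 (mod 59), so λ ≡ 54·47 ≡ 1.
  x = λ² - 16 - 16 = 1 - 32 ≡ 28; y = λ·(16 - 28) - 27 ≡ 20. → (28, 20)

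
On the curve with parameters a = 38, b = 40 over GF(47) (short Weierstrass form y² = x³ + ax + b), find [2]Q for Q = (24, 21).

tangent at (24, 21): λ = (3·24² + 38)/(2·21) ≡ 27/42. 42⁻¹ ≡ 28 (mod 47) since 42·28 = 1176 ≡ 1, so λ ≡ 27·28 ≡ 4.
  x = λ² - 24 - 24 = 16 - 48 ≡ 15; y = λ·(24 - 15) - 21 ≡ 15. → (15, 15)

(15, 15)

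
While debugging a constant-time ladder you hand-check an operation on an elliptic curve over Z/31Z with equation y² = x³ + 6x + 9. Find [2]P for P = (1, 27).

tangent at (1, 27): λ = (3·1² + 6)/(2·27) ≡ 9/23. 23⁻¹ ≡ 27 (mod 31) since 23·27 = 621 ≡ 1, so λ ≡ 9·27 ≡ 26.
  x = λ² - 1 - 1 = 676 - 2 ≡ 23; y = λ·(1 - 23) - 27 ≡ 21. → (23, 21)

(23, 21)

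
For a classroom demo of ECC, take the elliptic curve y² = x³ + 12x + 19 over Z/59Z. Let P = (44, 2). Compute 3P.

Repeated addition: build up to 3P.
2P: tangent at (44, 2): λ = (3·44² + 12)/(2·2) ≡ 38/4. 4⁻¹ ≡ 15 (mod 59), so λ ≡ 38·15 ≡ 39.
  x = λ² - 44 - 44 = 1521 - 88 ≡ 17; y = λ·(44 - 17) - 2 ≡ 48. → (17, 48)
3P: (17, 48) + (44, 2). λ = (2 - 48)/(44 - 17) ≡ 13/27 mod 59. 27⁻¹ ≡ 35 (mod 59), so λ ≡ 42.
  x = λ² - 17 - 44 = 1764 - 61 ≡ 51; y = λ·(17 - 51) - 48 ≡ 58. → (51, 58)

(51, 58)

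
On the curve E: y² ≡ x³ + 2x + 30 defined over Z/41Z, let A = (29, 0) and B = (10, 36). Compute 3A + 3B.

First 3A:
Repeated addition: build up to 3A.
2A: (29, 0) + (29, 0): same x and y₁ ≡ -y₂, so the sum is the point at infinity.
3A: the point at infinity + (29, 0) = (29, 0) (identity).
3A = (29, 0).
Next 3B:
Repeated addition: build up to 3B.
2B: tangent at (10, 36): λ = (3·10² + 2)/(2·36) ≡ 15/31. 31⁻¹ ≡ 4 (mod 41) since 31·4 = 124 ≡ 1, so λ ≡ 15·4 ≡ 19.
  x = λ² - 10 - 10 = 361 - 20 ≡ 13; y = λ·(10 - 13) - 36 ≡ 30. → (13, 30)
3B: (13, 30) + (10, 36). λ = (36 - 30)/(10 - 13) ≡ 6/38 mod 41. 38⁻¹ ≡ 27 (mod 41), so λ ≡ 39.
  x = λ² - 13 - 10 = 1521 - 23 ≡ 22; y = λ·(13 - 22) - 30 ≡ 29. → (22, 29)
3B = (22, 29).
Finally 3A + 3B:
(29, 0) + (22, 29). λ = (29 - 0)/(22 - 29) ≡ 29/34 mod 41. 34⁻¹ ≡ 35 (mod 41), so λ ≡ 31.
  x = λ² - 29 - 22 = 961 - 51 ≡ 8; y = λ·(29 - 8) - 0 ≡ 36. → (8, 36)

(8, 36)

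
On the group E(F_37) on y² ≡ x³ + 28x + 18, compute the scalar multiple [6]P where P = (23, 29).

Double-and-add on 6 = (110)₂. Start with P = (23, 29) for the leading 1-bit.
double: tangent at (23, 29): λ = (3·23² + 28)/(2·29) ≡ 24/21. 21⁻¹ ≡ 30 (mod 37) since 21·30 = 630 ≡ 1, so λ ≡ 24·30 ≡ 17.
  x = λ² - 23 - 23 = 289 - 46 ≡ 21; y = λ·(23 - 21) - 29 ≡ 5. → (21, 5)
add P: (21, 5) + (23, 29). λ = (29 - 5)/(23 - 21) ≡ 24/2 mod 37. 2⁻¹ ≡ 19 (mod 37) since 2·19 = 38 ≡ 1, so λ ≡ 12.
  x = λ² - 21 - 23 = 144 - 44 ≡ 26; y = λ·(21 - 26) - 5 ≡ 9. → (26, 9)
double: tangent at (26, 9): λ = (3·26² + 28)/(2·9) ≡ 21/18. 18⁻¹ ≡ 35 (mod 37), so λ ≡ 21·35 ≡ 32.
  x = λ² - 26 - 26 = 1024 - 52 ≡ 10; y = λ·(26 - 10) - 9 ≡ 22. → (10, 22)

(10, 22)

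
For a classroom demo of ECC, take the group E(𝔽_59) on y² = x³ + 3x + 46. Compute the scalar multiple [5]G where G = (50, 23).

Double-and-add on 5 = (101)₂. Start with G = (50, 23) for the leading 1-bit.
double: tangent at (50, 23): λ = (3·50² + 3)/(2·23) ≡ 10/46. 46⁻¹ ≡ 9 (mod 59) since 46·9 = 414 ≡ 1, so λ ≡ 10·9 ≡ 31.
  x = λ² - 50 - 50 = 961 - 100 ≡ 35; y = λ·(50 - 35) - 23 ≡ 29. → (35, 29)
double: tangent at (35, 29): λ = (3·35² + 3)/(2·29) ≡ 20/58. 58⁻¹ ≡ 58 (mod 59), so λ ≡ 20·58 ≡ 39.
  x = λ² - 35 - 35 = 1521 - 70 ≡ 35; y = λ·(35 - 35) - 29 ≡ 30. → (35, 30)
add G: (35, 30) + (50, 23). λ = (23 - 30)/(50 - 35) ≡ 52/15 mod 59. 15⁻¹ ≡ 4 (mod 59), so λ ≡ 31.
  x = λ² - 35 - 50 = 961 - 85 ≡ 50; y = λ·(35 - 50) - 30 ≡ 36. → (50, 36)

(50, 36)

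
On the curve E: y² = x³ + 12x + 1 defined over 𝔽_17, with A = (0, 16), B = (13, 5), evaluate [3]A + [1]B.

O

First 3A:
Repeated addition: build up to 3A.
2A: tangent at (0, 16): λ = (3·0² + 12)/(2·16) ≡ 12/15. 15⁻¹ ≡ 8 (mod 17) since 15·8 = 120 ≡ 1, so λ ≡ 12·8 ≡ 11.
  x = λ² - 0 - 0 = 121 - 0 ≡ 2; y = λ·(0 - 2) - 16 ≡ 13. → (2, 13)
3A: (2, 13) + (0, 16). λ = (16 - 13)/(0 - 2) ≡ 3/15 mod 17. 15⁻¹ ≡ 8 (mod 17) since 15·8 = 120 ≡ 1, so λ ≡ 7.
  x = λ² - 2 - 0 = 49 - 2 ≡ 13; y = λ·(2 - 13) - 13 ≡ 12. → (13, 12)
3A = (13, 12).
Finally 3A + B:
(13, 12) + (13, 5): same x and y₁ ≡ -y₂, so the sum is O.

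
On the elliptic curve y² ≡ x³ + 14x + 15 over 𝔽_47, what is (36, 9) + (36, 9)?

tangent at (36, 9): λ = (3·36² + 14)/(2·9) ≡ 1/18. 18⁻¹ ≡ 34 (mod 47) since 18·34 = 612 ≡ 1, so λ ≡ 1·34 ≡ 34.
  x = λ² - 36 - 36 = 1156 - 72 ≡ 3; y = λ·(36 - 3) - 9 ≡ 32. → (3, 32)

(3, 32)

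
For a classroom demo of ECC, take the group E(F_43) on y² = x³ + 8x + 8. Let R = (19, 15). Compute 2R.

(20, 16)

tangent at (19, 15): λ = (3·19² + 8)/(2·15) ≡ 16/30. 30⁻¹ ≡ 33 (mod 43) since 30·33 = 990 ≡ 1, so λ ≡ 16·33 ≡ 12.
  x = λ² - 19 - 19 = 144 - 38 ≡ 20; y = λ·(19 - 20) - 15 ≡ 16. → (20, 16)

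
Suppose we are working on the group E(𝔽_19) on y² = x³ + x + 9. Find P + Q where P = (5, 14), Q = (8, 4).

(5, 14) + (8, 4). λ = (4 - 14)/(8 - 5) ≡ 9/3 mod 19. 3⁻¹ ≡ 13 (mod 19) since 3·13 = 39 ≡ 1, so λ ≡ 3.
  x = λ² - 5 - 8 = 9 - 13 ≡ 15; y = λ·(5 - 15) - 14 ≡ 13. → (15, 13)

(15, 13)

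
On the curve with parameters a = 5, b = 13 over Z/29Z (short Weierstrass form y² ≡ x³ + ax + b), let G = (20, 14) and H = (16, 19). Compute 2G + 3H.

First 2G:
Repeated addition: build up to 2G.
2G: tangent at (20, 14): λ = (3·20² + 5)/(2·14) ≡ 16/28. 28⁻¹ ≡ 28 (mod 29), so λ ≡ 16·28 ≡ 13.
  x = λ² - 20 - 20 = 169 - 40 ≡ 13; y = λ·(20 - 13) - 14 ≡ 19. → (13, 19)
2G = (13, 19).
Next 3H:
Repeated addition: build up to 3H.
2H: tangent at (16, 19): λ = (3·16² + 5)/(2·19) ≡ 19/9. 9⁻¹ ≡ 13 (mod 29) since 9·13 = 117 ≡ 1, so λ ≡ 19·13 ≡ 15.
  x = λ² - 16 - 16 = 225 - 32 ≡ 19; y = λ·(16 - 19) - 19 ≡ 23. → (19, 23)
3H: (19, 23) + (16, 19). λ = (19 - 23)/(16 - 19) ≡ 25/26 mod 29. 26⁻¹ ≡ 19 (mod 29) since 26·19 = 494 ≡ 1, so λ ≡ 11.
  x = λ² - 19 - 16 = 121 - 35 ≡ 28; y = λ·(19 - 28) - 23 ≡ 23. → (28, 23)
3H = (28, 23).
Finally 2G + 3H:
(13, 19) + (28, 23). λ = (23 - 19)/(28 - 13) ≡ 4/15 mod 29. 15⁻¹ ≡ 2 (mod 29) since 15·2 = 30 ≡ 1, so λ ≡ 8.
  x = λ² - 13 - 28 = 64 - 41 ≡ 23; y = λ·(13 - 23) - 19 ≡ 17. → (23, 17)

(23, 17)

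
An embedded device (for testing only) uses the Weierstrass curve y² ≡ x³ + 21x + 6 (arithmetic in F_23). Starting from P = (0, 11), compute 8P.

Repeated addition: build up to 8P.
2P: tangent at (0, 11): λ = (3·0² + 21)/(2·11) ≡ 21/22. 22⁻¹ ≡ 22 (mod 23), so λ ≡ 21·22 ≡ 2.
  x = λ² - 0 - 0 = 4 - 0 ≡ 4; y = λ·(0 - 4) - 11 ≡ 4. → (4, 4)
3P: (4, 4) + (0, 11). λ = (11 - 4)/(0 - 4) ≡ 7/19 mod 23. 19⁻¹ ≡ 17 (mod 23) since 19·17 = 323 ≡ 1, so λ ≡ 4.
  x = λ² - 4 - 0 = 16 - 4 ≡ 12; y = λ·(4 - 12) - 4 ≡ 10. → (12, 10)
4P: (12, 10) + (0, 11). λ = (11 - 10)/(0 - 12) ≡ 1/11 mod 23. 11⁻¹ ≡ 21 (mod 23) since 11·21 = 231 ≡ 1, so λ ≡ 21.
  x = λ² - 12 - 0 = 441 - 12 ≡ 15; y = λ·(12 - 15) - 10 ≡ 19. → (15, 19)
5P: (15, 19) + (0, 11). λ = (11 - 19)/(0 - 15) ≡ 15/8 mod 23. 8⁻¹ ≡ 3 (mod 23) since 8·3 = 24 ≡ 1, so λ ≡ 22.
  x = λ² - 15 - 0 = 484 - 15 ≡ 9; y = λ·(15 - 9) - 19 ≡ 21. → (9, 21)
6P: (9, 21) + (0, 11). λ = (11 - 21)/(0 - 9) ≡ 13/14 mod 23. 14⁻¹ ≡ 5 (mod 23) since 14·5 = 70 ≡ 1, so λ ≡ 19.
  x = λ² - 9 - 0 = 361 - 9 ≡ 7; y = λ·(9 - 7) - 21 ≡ 17. → (7, 17)
7P: (7, 17) + (0, 11). λ = (11 - 17)/(0 - 7) ≡ 17/16 mod 23. 16⁻¹ ≡ 13 (mod 23), so λ ≡ 14.
  x = λ² - 7 - 0 = 196 - 7 ≡ 5; y = λ·(7 - 5) - 17 ≡ 11. → (5, 11)
8P: (5, 11) + (0, 11). λ = (11 - 11)/(0 - 5) ≡ 0/18 mod 23. 18⁻¹ ≡ 9 (mod 23), so λ ≡ 0.
  x = λ² - 5 - 0 = 0 - 5 ≡ 18; y = λ·(5 - 18) - 11 ≡ 12. → (18, 12)

(18, 12)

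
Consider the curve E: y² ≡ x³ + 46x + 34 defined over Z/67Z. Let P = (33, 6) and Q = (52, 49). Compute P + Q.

(66, 11)

(33, 6) + (52, 49). λ = (49 - 6)/(52 - 33) ≡ 43/19 mod 67. 19⁻¹ ≡ 60 (mod 67), so λ ≡ 34.
  x = λ² - 33 - 52 = 1156 - 85 ≡ 66; y = λ·(33 - 66) - 6 ≡ 11. → (66, 11)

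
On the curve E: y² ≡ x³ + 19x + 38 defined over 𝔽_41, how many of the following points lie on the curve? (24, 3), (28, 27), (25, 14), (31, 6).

(24, 3): 3² ≡ 9, rhs ≡ 9 → on.
(28, 27): 27² ≡ 32, rhs ≡ 13 → off.
(25, 14): 14² ≡ 32, rhs ≡ 25 → off.
(31, 6): 6² ≡ 36, rhs ≡ 37 → off.

1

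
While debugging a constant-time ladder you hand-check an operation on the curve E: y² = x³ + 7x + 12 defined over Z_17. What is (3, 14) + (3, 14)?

(11, 3)

tangent at (3, 14): λ = (3·3² + 7)/(2·14) ≡ 0/11. 11⁻¹ ≡ 14 (mod 17), so λ ≡ 0·14 ≡ 0.
  x = λ² - 3 - 3 = 0 - 6 ≡ 11; y = λ·(3 - 11) - 14 ≡ 3. → (11, 3)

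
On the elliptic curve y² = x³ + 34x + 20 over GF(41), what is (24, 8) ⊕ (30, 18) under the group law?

(8, 5)

(24, 8) + (30, 18). λ = (18 - 8)/(30 - 24) ≡ 10/6 mod 41. 6⁻¹ ≡ 7 (mod 41), so λ ≡ 29.
  x = λ² - 24 - 30 = 841 - 54 ≡ 8; y = λ·(24 - 8) - 8 ≡ 5. → (8, 5)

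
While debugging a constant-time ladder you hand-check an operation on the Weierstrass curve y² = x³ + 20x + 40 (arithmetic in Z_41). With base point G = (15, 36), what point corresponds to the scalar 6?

(27, 38)

Repeated addition: build up to 6G.
2G: tangent at (15, 36): λ = (3·15² + 20)/(2·36) ≡ 39/31. 31⁻¹ ≡ 4 (mod 41), so λ ≡ 39·4 ≡ 33.
  x = λ² - 15 - 15 = 1089 - 30 ≡ 34; y = λ·(15 - 34) - 36 ≡ 34. → (34, 34)
3G: (34, 34) + (15, 36). λ = (36 - 34)/(15 - 34) ≡ 2/22 mod 41. 22⁻¹ ≡ 28 (mod 41), so λ ≡ 15.
  x = λ² - 34 - 15 = 225 - 49 ≡ 12; y = λ·(34 - 12) - 34 ≡ 9. → (12, 9)
4G: (12, 9) + (15, 36). λ = (36 - 9)/(15 - 12) ≡ 27/3 mod 41. 3⁻¹ ≡ 14 (mod 41), so λ ≡ 9.
  x = λ² - 12 - 15 = 81 - 27 ≡ 13; y = λ·(12 - 13) - 9 ≡ 23. → (13, 23)
5G: (13, 23) + (15, 36). λ = (36 - 23)/(15 - 13) ≡ 13/2 mod 41. 2⁻¹ ≡ 21 (mod 41), so λ ≡ 27.
  x = λ² - 13 - 15 = 729 - 28 ≡ 4; y = λ·(13 - 4) - 23 ≡ 15. → (4, 15)
6G: (4, 15) + (15, 36). λ = (36 - 15)/(15 - 4) ≡ 21/11 mod 41. 11⁻¹ ≡ 15 (mod 41) since 11·15 = 165 ≡ 1, so λ ≡ 28.
  x = λ² - 4 - 15 = 784 - 19 ≡ 27; y = λ·(4 - 27) - 15 ≡ 38. → (27, 38)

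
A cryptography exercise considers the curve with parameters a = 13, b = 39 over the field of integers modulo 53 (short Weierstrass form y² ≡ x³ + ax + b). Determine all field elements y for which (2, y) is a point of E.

x³ + 13x + 39 = 73 ≡ 20 (mod 53).
20 is a non-residue mod 53; no y exists.

none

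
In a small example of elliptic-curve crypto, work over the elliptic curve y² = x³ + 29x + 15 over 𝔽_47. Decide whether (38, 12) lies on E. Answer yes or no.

no

y² = 12² ≡ 3; x³ + 29x + 15 = 55989 ≡ 12 (mod 47). 3 ≠ 12.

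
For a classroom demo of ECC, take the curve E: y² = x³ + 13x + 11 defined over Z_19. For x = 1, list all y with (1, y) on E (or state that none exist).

5, 14

x³ + 13x + 11 = 25 ≡ 6 (mod 19).
Square roots of 6 mod 19: 5 and 14 (since 5² = 25 ≡ 6).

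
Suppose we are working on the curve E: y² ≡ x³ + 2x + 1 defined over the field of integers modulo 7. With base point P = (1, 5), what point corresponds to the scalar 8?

Repeated addition: build up to 8P.
2P: tangent at (1, 5): λ = (3·1² + 2)/(2·5) ≡ 5/3. 3⁻¹ ≡ 5 (mod 7) since 3·5 = 15 ≡ 1, so λ ≡ 5·5 ≡ 4.
  x = λ² - 1 - 1 = 16 - 2 ≡ 0; y = λ·(1 - 0) - 5 ≡ 6. → (0, 6)
3P: (0, 6) + (1, 5). λ = (5 - 6)/(1 - 0) ≡ 6/1 mod 7. 1⁻¹ ≡ 1 (mod 7), so λ ≡ 6.
  x = λ² - 0 - 1 = 36 - 1 ≡ 0; y = λ·(0 - 0) - 6 ≡ 1. → (0, 1)
4P: (0, 1) + (1, 5). λ = (5 - 1)/(1 - 0) ≡ 4/1 mod 7. 1⁻¹ ≡ 1 (mod 7) since 1·1 = 1 ≡ 1, so λ ≡ 4.
  x = λ² - 0 - 1 = 16 - 1 ≡ 1; y = λ·(0 - 1) - 1 ≡ 2. → (1, 2)
5P: (1, 2) + (1, 5): same x and y₁ ≡ -y₂, so the sum is ∞.
6P: ∞ + (1, 5) = (1, 5) (identity).
7P: tangent at (1, 5): λ = (3·1² + 2)/(2·5) ≡ 5/3. 3⁻¹ ≡ 5 (mod 7) since 3·5 = 15 ≡ 1, so λ ≡ 5·5 ≡ 4.
  x = λ² - 1 - 1 = 16 - 2 ≡ 0; y = λ·(1 - 0) - 5 ≡ 6. → (0, 6)
8P: (0, 6) + (1, 5). λ = (5 - 6)/(1 - 0) ≡ 6/1 mod 7. 1⁻¹ ≡ 1 (mod 7), so λ ≡ 6.
  x = λ² - 0 - 1 = 36 - 1 ≡ 0; y = λ·(0 - 0) - 6 ≡ 1. → (0, 1)

(0, 1)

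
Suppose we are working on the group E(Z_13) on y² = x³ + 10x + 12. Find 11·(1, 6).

(3, 11)

Write Q = (1, 6).
Double-and-add on 11 = (1011)₂. Start with Q = (1, 6) for the leading 1-bit.
double: tangent at (1, 6): λ = (3·1² + 10)/(2·6) ≡ 0/12. 12⁻¹ ≡ 12 (mod 13), so λ ≡ 0·12 ≡ 0.
  x = λ² - 1 - 1 = 0 - 2 ≡ 11; y = λ·(1 - 11) - 6 ≡ 7. → (11, 7)
double: tangent at (11, 7): λ = (3·11² + 10)/(2·7) ≡ 9/1. 1⁻¹ ≡ 1 (mod 13), so λ ≡ 9·1 ≡ 9.
  x = λ² - 11 - 11 = 81 - 22 ≡ 7; y = λ·(11 - 7) - 7 ≡ 3. → (7, 3)
add Q: (7, 3) + (1, 6). λ = (6 - 3)/(1 - 7) ≡ 3/7 mod 13. 7⁻¹ ≡ 2 (mod 13), so λ ≡ 6.
  x = λ² - 7 - 1 = 36 - 8 ≡ 2; y = λ·(7 - 2) - 3 ≡ 1. → (2, 1)
double: tangent at (2, 1): λ = (3·2² + 10)/(2·1) ≡ 9/2. 2⁻¹ ≡ 7 (mod 13), so λ ≡ 9·7 ≡ 11.
  x = λ² - 2 - 2 = 121 - 4 ≡ 0; y = λ·(2 - 0) - 1 ≡ 8. → (0, 8)
add Q: (0, 8) + (1, 6). λ = (6 - 8)/(1 - 0) ≡ 11/1 mod 13. 1⁻¹ ≡ 1 (mod 13), so λ ≡ 11.
  x = λ² - 0 - 1 = 121 - 1 ≡ 3; y = λ·(0 - 3) - 8 ≡ 11. → (3, 11)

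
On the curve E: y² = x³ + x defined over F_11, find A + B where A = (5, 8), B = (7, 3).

(8, 5)

(5, 8) + (7, 3). λ = (3 - 8)/(7 - 5) ≡ 6/2 mod 11. 2⁻¹ ≡ 6 (mod 11) since 2·6 = 12 ≡ 1, so λ ≡ 3.
  x = λ² - 5 - 7 = 9 - 12 ≡ 8; y = λ·(5 - 8) - 8 ≡ 5. → (8, 5)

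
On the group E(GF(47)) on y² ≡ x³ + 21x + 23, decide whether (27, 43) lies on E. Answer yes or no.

yes

y² = 43² ≡ 16; x³ + 21x + 23 = 20273 ≡ 16 (mod 47). 16 = 16.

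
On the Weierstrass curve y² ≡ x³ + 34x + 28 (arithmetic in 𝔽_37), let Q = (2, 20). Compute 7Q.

(34, 26)

Repeated addition: build up to 7Q.
2Q: tangent at (2, 20): λ = (3·2² + 34)/(2·20) ≡ 9/3. 3⁻¹ ≡ 25 (mod 37) since 3·25 = 75 ≡ 1, so λ ≡ 9·25 ≡ 3.
  x = λ² - 2 - 2 = 9 - 4 ≡ 5; y = λ·(2 - 5) - 20 ≡ 8. → (5, 8)
3Q: (5, 8) + (2, 20). λ = (20 - 8)/(2 - 5) ≡ 12/34 mod 37. 34⁻¹ ≡ 12 (mod 37) since 34·12 = 408 ≡ 1, so λ ≡ 33.
  x = λ² - 5 - 2 = 1089 - 7 ≡ 9; y = λ·(5 - 9) - 8 ≡ 8. → (9, 8)
4Q: (9, 8) + (2, 20). λ = (20 - 8)/(2 - 9) ≡ 12/30 mod 37. 30⁻¹ ≡ 21 (mod 37), so λ ≡ 30.
  x = λ² - 9 - 2 = 900 - 11 ≡ 1; y = λ·(9 - 1) - 8 ≡ 10. → (1, 10)
5Q: (1, 10) + (2, 20). λ = (20 - 10)/(2 - 1) ≡ 10/1 mod 37. 1⁻¹ ≡ 1 (mod 37), so λ ≡ 10.
  x = λ² - 1 - 2 = 100 - 3 ≡ 23; y = λ·(1 - 23) - 10 ≡ 29. → (23, 29)
6Q: (23, 29) + (2, 20). λ = (20 - 29)/(2 - 23) ≡ 28/16 mod 37. 16⁻¹ ≡ 7 (mod 37) since 16·7 = 112 ≡ 1, so λ ≡ 11.
  x = λ² - 23 - 2 = 121 - 25 ≡ 22; y = λ·(23 - 22) - 29 ≡ 19. → (22, 19)
7Q: (22, 19) + (2, 20). λ = (20 - 19)/(2 - 22) ≡ 1/17 mod 37. 17⁻¹ ≡ 24 (mod 37), so λ ≡ 24.
  x = λ² - 22 - 2 = 576 - 24 ≡ 34; y = λ·(22 - 34) - 19 ≡ 26. → (34, 26)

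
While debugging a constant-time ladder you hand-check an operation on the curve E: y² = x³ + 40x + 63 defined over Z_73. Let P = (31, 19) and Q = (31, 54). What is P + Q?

O

The two points share x = 31 and their y-coordinates satisfy 19 + 54 ≡ 0 (mod 73), so they are inverses. Their sum is O.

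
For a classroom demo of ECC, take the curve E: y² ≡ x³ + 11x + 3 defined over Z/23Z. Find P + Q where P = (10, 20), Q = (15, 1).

(6, 20)

(10, 20) + (15, 1). λ = (1 - 20)/(15 - 10) ≡ 4/5 mod 23. 5⁻¹ ≡ 14 (mod 23), so λ ≡ 10.
  x = λ² - 10 - 15 = 100 - 25 ≡ 6; y = λ·(10 - 6) - 20 ≡ 20. → (6, 20)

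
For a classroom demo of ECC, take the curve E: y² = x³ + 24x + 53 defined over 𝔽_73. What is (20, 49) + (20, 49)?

(8, 10)

tangent at (20, 49): λ = (3·20² + 24)/(2·49) ≡ 56/25. 25⁻¹ ≡ 38 (mod 73), so λ ≡ 56·38 ≡ 11.
  x = λ² - 20 - 20 = 121 - 40 ≡ 8; y = λ·(20 - 8) - 49 ≡ 10. → (8, 10)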